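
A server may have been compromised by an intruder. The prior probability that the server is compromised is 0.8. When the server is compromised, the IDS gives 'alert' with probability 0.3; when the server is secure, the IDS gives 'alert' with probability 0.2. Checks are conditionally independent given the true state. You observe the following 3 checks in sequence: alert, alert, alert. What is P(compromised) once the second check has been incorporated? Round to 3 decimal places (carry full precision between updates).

After 'alert': P(compromised) = 0.3·0.8000 / (0.3·0.8000 + 0.2·0.2000) ≈ 0.8571
After 'alert': P(compromised) = 0.3·0.8571 / (0.3·0.8571 + 0.2·0.1429) ≈ 0.9000

0.900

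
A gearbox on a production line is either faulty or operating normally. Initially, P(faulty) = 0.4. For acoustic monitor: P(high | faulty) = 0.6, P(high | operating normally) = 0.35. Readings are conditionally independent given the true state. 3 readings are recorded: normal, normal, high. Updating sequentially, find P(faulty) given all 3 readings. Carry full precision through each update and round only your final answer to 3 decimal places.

After 'normal': P(faulty) = 0.4·0.4000 / (0.4·0.4000 + 0.65·0.6000) ≈ 0.2909
After 'normal': P(faulty) = 0.4·0.2909 / (0.4·0.2909 + 0.65·0.7091) ≈ 0.2016
After 'high': P(faulty) = 0.6·0.2016 / (0.6·0.2016 + 0.35·0.7984) ≈ 0.3021

0.302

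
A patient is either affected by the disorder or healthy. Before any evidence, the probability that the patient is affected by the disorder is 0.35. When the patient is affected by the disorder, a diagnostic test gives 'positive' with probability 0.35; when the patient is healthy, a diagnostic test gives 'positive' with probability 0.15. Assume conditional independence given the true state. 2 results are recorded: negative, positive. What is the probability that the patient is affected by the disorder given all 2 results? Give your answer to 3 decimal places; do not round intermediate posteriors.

0.490

After 'negative': P(affected) = 0.65·0.3500 / (0.65·0.3500 + 0.85·0.6500) ≈ 0.2917
After 'positive': P(affected) = 0.35·0.2917 / (0.35·0.2917 + 0.15·0.7083) ≈ 0.4900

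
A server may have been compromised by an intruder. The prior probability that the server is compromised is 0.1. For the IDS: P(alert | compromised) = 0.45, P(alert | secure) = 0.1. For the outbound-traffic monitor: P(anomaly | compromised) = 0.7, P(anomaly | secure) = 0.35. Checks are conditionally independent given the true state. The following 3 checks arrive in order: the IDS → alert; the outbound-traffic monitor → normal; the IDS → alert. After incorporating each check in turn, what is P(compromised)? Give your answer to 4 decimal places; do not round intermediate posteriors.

0.5094

Each posterior becomes the prior for the next update.
After the IDS='alert': P(compromised) = 0.45·0.1000 / (0.45·0.1000 + 0.1·0.9000) ≈ 0.3333
After the outbound-traffic monitor='normal': P(compromised) = 0.3·0.3333 / (0.3·0.3333 + 0.65·0.6667) ≈ 0.1875
After the IDS='alert': P(compromised) = 0.45·0.1875 / (0.45·0.1875 + 0.1·0.8125) ≈ 0.5094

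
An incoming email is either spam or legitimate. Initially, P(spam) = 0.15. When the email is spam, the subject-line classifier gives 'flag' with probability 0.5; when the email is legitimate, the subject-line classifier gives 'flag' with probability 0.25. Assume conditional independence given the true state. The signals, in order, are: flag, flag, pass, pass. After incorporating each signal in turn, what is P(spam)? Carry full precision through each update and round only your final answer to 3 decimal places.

After 'flag': P(spam) = 0.5·0.1500 / (0.5·0.1500 + 0.25·0.8500) ≈ 0.2609
After 'flag': P(spam) = 0.5·0.2609 / (0.5·0.2609 + 0.25·0.7391) ≈ 0.4138
After 'pass': P(spam) = 0.5·0.4138 / (0.5·0.4138 + 0.75·0.5862) ≈ 0.3200
After 'pass': P(spam) = 0.5·0.3200 / (0.5·0.3200 + 0.75·0.6800) ≈ 0.2388

0.239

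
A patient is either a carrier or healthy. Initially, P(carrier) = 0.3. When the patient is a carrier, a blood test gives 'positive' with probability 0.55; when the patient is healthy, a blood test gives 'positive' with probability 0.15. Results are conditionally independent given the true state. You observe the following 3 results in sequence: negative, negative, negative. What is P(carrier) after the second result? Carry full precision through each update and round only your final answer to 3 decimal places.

0.107

After 'negative': P(carrier) = 0.45·0.3000 / (0.45·0.3000 + 0.85·0.7000) ≈ 0.1849
After 'negative': P(carrier) = 0.45·0.1849 / (0.45·0.1849 + 0.85·0.8151) ≈ 0.1072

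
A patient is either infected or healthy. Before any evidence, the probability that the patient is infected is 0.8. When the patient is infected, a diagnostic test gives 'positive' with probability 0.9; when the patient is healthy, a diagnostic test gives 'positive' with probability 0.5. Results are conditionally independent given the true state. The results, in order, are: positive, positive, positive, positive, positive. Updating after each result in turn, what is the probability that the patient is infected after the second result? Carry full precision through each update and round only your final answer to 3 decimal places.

0.928

After 'positive': P(infected) = 0.9·0.8000 / (0.9·0.8000 + 0.5·0.2000) ≈ 0.8780
After 'positive': P(infected) = 0.9·0.8780 / (0.9·0.8780 + 0.5·0.1220) ≈ 0.9284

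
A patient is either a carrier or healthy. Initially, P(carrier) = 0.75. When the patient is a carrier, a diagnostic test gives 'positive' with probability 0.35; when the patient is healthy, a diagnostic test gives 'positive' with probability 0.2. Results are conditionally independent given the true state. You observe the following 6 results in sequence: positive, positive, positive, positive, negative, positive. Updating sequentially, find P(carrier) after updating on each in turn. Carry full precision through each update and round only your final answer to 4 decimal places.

After 'positive': P(carrier) = 0.35·0.7500 / (0.35·0.7500 + 0.2·0.2500) ≈ 0.8400
After 'positive': P(carrier) = 0.35·0.8400 / (0.35·0.8400 + 0.2·0.1600) ≈ 0.9018
After 'positive': P(carrier) = 0.35·0.9018 / (0.35·0.9018 + 0.2·0.0982) ≈ 0.9414
After 'positive': P(carrier) = 0.35·0.9414 / (0.35·0.9414 + 0.2·0.0586) ≈ 0.9657
After 'negative': P(carrier) = 0.65·0.9657 / (0.65·0.9657 + 0.8·0.0343) ≈ 0.9581
After 'positive': P(carrier) = 0.35·0.9581 / (0.35·0.9581 + 0.2·0.0419) ≈ 0.9756

0.9756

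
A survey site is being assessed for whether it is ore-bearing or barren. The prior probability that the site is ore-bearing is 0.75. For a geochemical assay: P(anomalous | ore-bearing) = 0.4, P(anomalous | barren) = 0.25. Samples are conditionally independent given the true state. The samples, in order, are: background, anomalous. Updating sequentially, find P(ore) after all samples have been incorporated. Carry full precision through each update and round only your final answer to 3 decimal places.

After 'background': P(ore) = 0.6·0.7500 / (0.6·0.7500 + 0.75·0.2500) ≈ 0.7059
After 'anomalous': P(ore) = 0.4·0.7059 / (0.4·0.7059 + 0.25·0.2941) ≈ 0.7934

0.793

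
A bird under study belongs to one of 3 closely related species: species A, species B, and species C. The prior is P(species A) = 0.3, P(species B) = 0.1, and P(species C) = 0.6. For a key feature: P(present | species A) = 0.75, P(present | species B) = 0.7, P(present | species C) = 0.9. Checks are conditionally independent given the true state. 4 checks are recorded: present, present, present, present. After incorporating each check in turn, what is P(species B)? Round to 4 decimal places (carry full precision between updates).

Each posterior becomes the prior for the next update.
After 'present': normaliser = 0.75·0.3000 + 0.7·0.1000 + 0.9·0.6000; P(species A) ≈ 0.2695, P(species B) ≈ 0.0838, P(species C) ≈ 0.6467
After 'present': normaliser = 0.75·0.2695 + 0.7·0.0838 + 0.9·0.6467; P(species A) ≈ 0.2398, P(species B) ≈ 0.0696, P(species C) ≈ 0.6906
After 'present': normaliser = 0.75·0.2398 + 0.7·0.0696 + 0.9·0.6906; P(species A) ≈ 0.2116, P(species B) ≈ 0.0573, P(species C) ≈ 0.7311
After 'present': normaliser = 0.75·0.2116 + 0.7·0.0573 + 0.9·0.7311; P(species A) ≈ 0.1852, P(species B) ≈ 0.0468, P(species C) ≈ 0.7680

0.0468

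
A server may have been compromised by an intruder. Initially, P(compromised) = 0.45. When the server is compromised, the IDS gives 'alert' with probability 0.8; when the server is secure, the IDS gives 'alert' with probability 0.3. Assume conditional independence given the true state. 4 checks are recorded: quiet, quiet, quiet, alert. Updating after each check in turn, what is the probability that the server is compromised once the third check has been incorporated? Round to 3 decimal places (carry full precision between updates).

0.019

After 'quiet': P(compromised) = 0.2·0.4500 / (0.2·0.4500 + 0.7·0.5500) ≈ 0.1895
After 'quiet': P(compromised) = 0.2·0.1895 / (0.2·0.1895 + 0.7·0.8105) ≈ 0.0626
After 'quiet': P(compromised) = 0.2·0.0626 / (0.2·0.0626 + 0.7·0.9374) ≈ 0.0187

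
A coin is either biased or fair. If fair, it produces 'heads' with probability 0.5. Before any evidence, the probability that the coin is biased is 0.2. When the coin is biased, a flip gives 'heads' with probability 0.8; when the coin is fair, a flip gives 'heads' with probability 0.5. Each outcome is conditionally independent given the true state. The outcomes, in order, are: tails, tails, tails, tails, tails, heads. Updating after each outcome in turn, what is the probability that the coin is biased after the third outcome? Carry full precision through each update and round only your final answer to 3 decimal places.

Apply Bayes' rule sequentially, carrying P(biased) forward.
After 'tails': P(biased) = 0.2·0.2000 / (0.2·0.2000 + 0.5·0.8000) ≈ 0.0909
After 'tails': P(biased) = 0.2·0.0909 / (0.2·0.0909 + 0.5·0.9091) ≈ 0.0385
After 'tails': P(biased) = 0.2·0.0385 / (0.2·0.0385 + 0.5·0.9615) ≈ 0.0157

0.016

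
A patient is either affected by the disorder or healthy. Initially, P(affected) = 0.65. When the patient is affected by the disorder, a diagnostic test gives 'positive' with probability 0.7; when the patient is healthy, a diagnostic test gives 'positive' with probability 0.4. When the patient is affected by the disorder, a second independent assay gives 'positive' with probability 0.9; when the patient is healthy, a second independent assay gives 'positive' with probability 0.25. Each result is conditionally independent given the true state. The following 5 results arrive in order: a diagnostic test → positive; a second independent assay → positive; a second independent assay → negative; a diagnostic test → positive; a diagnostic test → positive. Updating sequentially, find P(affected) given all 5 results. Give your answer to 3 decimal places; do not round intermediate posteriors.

0.827

After a diagnostic test='positive': P(affected) = 0.7·0.6500 / (0.7·0.6500 + 0.4·0.3500) ≈ 0.7647
After a second independent assay='positive': P(affected) = 0.9·0.7647 / (0.9·0.7647 + 0.25·0.2353) ≈ 0.9213
After a second independent assay='negative': P(affected) = 0.1·0.9213 / (0.1·0.9213 + 0.75·0.0787) ≈ 0.6094
After a diagnostic test='positive': P(affected) = 0.7·0.6094 / (0.7·0.6094 + 0.4·0.3906) ≈ 0.7319
After a diagnostic test='positive': P(affected) = 0.7·0.7319 / (0.7·0.7319 + 0.4·0.2681) ≈ 0.8269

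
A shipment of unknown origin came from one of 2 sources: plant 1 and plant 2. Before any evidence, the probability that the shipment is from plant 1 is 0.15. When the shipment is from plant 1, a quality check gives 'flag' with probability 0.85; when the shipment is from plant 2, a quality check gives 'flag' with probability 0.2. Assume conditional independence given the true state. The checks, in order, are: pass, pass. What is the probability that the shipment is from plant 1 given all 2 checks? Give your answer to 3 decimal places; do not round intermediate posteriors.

Each posterior becomes the prior for the next update.
After 'pass': P(plant 1) = 0.15·0.1500 / (0.15·0.1500 + 0.8·0.8500) ≈ 0.0320
After 'pass': P(plant 1) = 0.15·0.0320 / (0.15·0.0320 + 0.8·0.9680) ≈ 0.0062

0.006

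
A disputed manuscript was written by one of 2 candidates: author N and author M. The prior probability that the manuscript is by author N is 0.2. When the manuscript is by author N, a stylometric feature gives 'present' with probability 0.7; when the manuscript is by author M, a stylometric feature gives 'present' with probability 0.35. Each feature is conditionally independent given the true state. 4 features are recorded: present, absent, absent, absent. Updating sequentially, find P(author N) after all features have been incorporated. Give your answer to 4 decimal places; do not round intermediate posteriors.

After 'present': P(author N) = 0.7·0.2000 / (0.7·0.2000 + 0.35·0.8000) ≈ 0.3333
After 'absent': P(author N) = 0.3·0.3333 / (0.3·0.3333 + 0.65·0.6667) ≈ 0.1875
After 'absent': P(author N) = 0.3·0.1875 / (0.3·0.1875 + 0.65·0.8125) ≈ 0.0963
After 'absent': P(author N) = 0.3·0.0963 / (0.3·0.0963 + 0.65·0.9037) ≈ 0.0469

0.0469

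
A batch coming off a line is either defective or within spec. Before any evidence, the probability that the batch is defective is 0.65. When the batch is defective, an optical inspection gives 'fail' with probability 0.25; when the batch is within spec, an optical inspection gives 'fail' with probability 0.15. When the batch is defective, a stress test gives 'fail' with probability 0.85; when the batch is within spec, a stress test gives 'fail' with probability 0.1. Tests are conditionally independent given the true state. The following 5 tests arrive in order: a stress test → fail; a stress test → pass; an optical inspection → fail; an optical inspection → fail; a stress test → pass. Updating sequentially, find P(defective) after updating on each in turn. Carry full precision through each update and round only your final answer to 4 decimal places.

0.5492

After a stress test='fail': P(defective) = 0.85·0.6500 / (0.85·0.6500 + 0.1·0.3500) ≈ 0.9404
After a stress test='pass': P(defective) = 0.15·0.9404 / (0.15·0.9404 + 0.9·0.0596) ≈ 0.7246
After an optical inspection='fail': P(defective) = 0.25·0.7246 / (0.25·0.7246 + 0.15·0.2754) ≈ 0.8143
After an optical inspection='fail': P(defective) = 0.25·0.8143 / (0.25·0.8143 + 0.15·0.1857) ≈ 0.8796
After a stress test='pass': P(defective) = 0.15·0.8796 / (0.15·0.8796 + 0.9·0.1204) ≈ 0.5492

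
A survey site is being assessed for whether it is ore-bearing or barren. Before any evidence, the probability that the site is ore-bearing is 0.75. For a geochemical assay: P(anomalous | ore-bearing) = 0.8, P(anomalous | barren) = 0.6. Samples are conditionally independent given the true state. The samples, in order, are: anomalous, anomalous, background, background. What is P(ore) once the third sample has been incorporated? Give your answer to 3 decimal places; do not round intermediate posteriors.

After 'anomalous': P(ore) = 0.8·0.7500 / (0.8·0.7500 + 0.6·0.2500) ≈ 0.8000
After 'anomalous': P(ore) = 0.8·0.8000 / (0.8·0.8000 + 0.6·0.2000) ≈ 0.8421
After 'background': P(ore) = 0.2·0.8421 / (0.2·0.8421 + 0.4·0.1579) ≈ 0.7273

0.727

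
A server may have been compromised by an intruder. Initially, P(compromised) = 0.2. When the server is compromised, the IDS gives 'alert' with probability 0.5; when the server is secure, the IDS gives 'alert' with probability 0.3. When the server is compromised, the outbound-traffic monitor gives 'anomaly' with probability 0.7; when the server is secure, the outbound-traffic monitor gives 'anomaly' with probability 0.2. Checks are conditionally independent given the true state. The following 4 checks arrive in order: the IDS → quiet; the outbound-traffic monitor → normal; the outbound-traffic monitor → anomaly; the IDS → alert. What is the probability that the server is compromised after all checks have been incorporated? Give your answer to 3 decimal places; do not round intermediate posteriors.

After the IDS='quiet': P(compromised) = 0.5·0.2000 / (0.5·0.2000 + 0.7·0.8000) ≈ 0.1515
After the outbound-traffic monitor='normal': P(compromised) = 0.3·0.1515 / (0.3·0.1515 + 0.8·0.8485) ≈ 0.0628
After the outbound-traffic monitor='anomaly': P(compromised) = 0.7·0.0628 / (0.7·0.0628 + 0.2·0.9372) ≈ 0.1899
After the IDS='alert': P(compromised) = 0.5·0.1899 / (0.5·0.1899 + 0.3·0.8101) ≈ 0.2809

0.281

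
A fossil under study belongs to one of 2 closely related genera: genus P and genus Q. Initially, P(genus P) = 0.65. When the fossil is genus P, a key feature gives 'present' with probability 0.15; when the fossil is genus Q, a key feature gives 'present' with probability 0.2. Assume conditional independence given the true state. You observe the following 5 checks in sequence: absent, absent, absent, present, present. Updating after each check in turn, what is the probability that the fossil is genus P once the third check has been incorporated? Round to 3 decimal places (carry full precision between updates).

0.690

After 'absent': P(genus P) = 0.85·0.6500 / (0.85·0.6500 + 0.8·0.3500) ≈ 0.6637
After 'absent': P(genus P) = 0.85·0.6637 / (0.85·0.6637 + 0.8·0.3363) ≈ 0.6771
After 'absent': P(genus P) = 0.85·0.6771 / (0.85·0.6771 + 0.8·0.3229) ≈ 0.6902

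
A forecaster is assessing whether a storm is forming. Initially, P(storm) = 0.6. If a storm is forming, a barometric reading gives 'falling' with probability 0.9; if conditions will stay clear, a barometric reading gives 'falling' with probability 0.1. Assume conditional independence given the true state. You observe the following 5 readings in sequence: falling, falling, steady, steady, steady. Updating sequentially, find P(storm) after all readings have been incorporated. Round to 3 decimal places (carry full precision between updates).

0.143

Each posterior becomes the prior for the next update.
After 'falling': P(storm) = 0.9·0.6000 / (0.9·0.6000 + 0.1·0.4000) ≈ 0.9310
After 'falling': P(storm) = 0.9·0.9310 / (0.9·0.9310 + 0.1·0.0690) ≈ 0.9918
After 'steady': P(storm) = 0.1·0.9918 / (0.1·0.9918 + 0.9·0.0082) ≈ 0.9310
After 'steady': P(storm) = 0.1·0.9310 / (0.1·0.9310 + 0.9·0.0690) ≈ 0.6000
After 'steady': P(storm) = 0.1·0.6000 / (0.1·0.6000 + 0.9·0.4000) ≈ 0.1429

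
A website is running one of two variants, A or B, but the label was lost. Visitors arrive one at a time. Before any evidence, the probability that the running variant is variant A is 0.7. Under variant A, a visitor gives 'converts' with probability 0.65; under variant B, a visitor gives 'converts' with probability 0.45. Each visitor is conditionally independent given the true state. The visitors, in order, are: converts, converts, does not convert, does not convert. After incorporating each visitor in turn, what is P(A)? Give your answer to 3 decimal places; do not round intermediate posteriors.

0.663

Apply Bayes' rule sequentially, carrying P(A) forward.
After 'converts': P(A) = 0.65·0.7000 / (0.65·0.7000 + 0.45·0.3000) ≈ 0.7712
After 'converts': P(A) = 0.65·0.7712 / (0.65·0.7712 + 0.45·0.2288) ≈ 0.8296
After 'does not convert': P(A) = 0.35·0.8296 / (0.35·0.8296 + 0.55·0.1704) ≈ 0.7560
After 'does not convert': P(A) = 0.35·0.7560 / (0.35·0.7560 + 0.55·0.2440) ≈ 0.6635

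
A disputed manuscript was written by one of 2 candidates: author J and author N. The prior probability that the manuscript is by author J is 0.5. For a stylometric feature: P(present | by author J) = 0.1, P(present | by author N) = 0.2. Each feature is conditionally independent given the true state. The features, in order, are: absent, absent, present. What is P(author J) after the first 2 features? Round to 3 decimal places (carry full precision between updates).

Apply Bayes' rule sequentially, carrying P(author J) forward.
After 'absent': P(author J) = 0.9·0.5000 / (0.9·0.5000 + 0.8·0.5000) ≈ 0.5294
After 'absent': P(author J) = 0.9·0.5294 / (0.9·0.5294 + 0.8·0.4706) ≈ 0.5586

0.559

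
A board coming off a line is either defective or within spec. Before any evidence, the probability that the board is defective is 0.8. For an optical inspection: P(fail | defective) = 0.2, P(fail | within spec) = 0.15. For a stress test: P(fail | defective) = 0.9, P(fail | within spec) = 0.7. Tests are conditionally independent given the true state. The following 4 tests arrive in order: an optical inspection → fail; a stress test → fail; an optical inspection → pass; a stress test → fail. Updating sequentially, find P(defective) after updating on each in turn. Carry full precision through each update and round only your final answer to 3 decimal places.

0.892

After an optical inspection='fail': P(defective) = 0.2·0.8000 / (0.2·0.8000 + 0.15·0.2000) ≈ 0.8421
After a stress test='fail': P(defective) = 0.9·0.8421 / (0.9·0.8421 + 0.7·0.1579) ≈ 0.8727
After an optical inspection='pass': P(defective) = 0.8·0.8727 / (0.8·0.8727 + 0.85·0.1273) ≈ 0.8658
After a stress test='fail': P(defective) = 0.9·0.8658 / (0.9·0.8658 + 0.7·0.1342) ≈ 0.8924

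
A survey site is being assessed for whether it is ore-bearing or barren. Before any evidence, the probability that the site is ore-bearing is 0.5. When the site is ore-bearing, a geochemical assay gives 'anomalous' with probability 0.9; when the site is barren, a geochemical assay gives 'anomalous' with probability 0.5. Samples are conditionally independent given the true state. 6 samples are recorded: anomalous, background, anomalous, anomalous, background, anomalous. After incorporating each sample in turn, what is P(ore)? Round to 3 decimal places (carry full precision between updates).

0.296

After 'anomalous': P(ore) = 0.9·0.5000 / (0.9·0.5000 + 0.5·0.5000) ≈ 0.6429
After 'background': P(ore) = 0.1·0.6429 / (0.1·0.6429 + 0.5·0.3571) ≈ 0.2647
After 'anomalous': P(ore) = 0.9·0.2647 / (0.9·0.2647 + 0.5·0.7353) ≈ 0.3932
After 'anomalous': P(ore) = 0.9·0.3932 / (0.9·0.3932 + 0.5·0.6068) ≈ 0.5384
After 'background': P(ore) = 0.1·0.5384 / (0.1·0.5384 + 0.5·0.4616) ≈ 0.1892
After 'anomalous': P(ore) = 0.9·0.1892 / (0.9·0.1892 + 0.5·0.8108) ≈ 0.2957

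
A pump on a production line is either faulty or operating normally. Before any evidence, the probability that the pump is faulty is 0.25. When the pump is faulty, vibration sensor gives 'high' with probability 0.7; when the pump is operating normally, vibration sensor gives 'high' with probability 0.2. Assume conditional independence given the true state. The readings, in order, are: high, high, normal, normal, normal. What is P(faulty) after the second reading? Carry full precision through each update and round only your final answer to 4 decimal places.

0.8033

Apply Bayes' rule sequentially, carrying P(faulty) forward.
After 'high': P(faulty) = 0.7·0.2500 / (0.7·0.2500 + 0.2·0.7500) ≈ 0.5385
After 'high': P(faulty) = 0.7·0.5385 / (0.7·0.5385 + 0.2·0.4615) ≈ 0.8033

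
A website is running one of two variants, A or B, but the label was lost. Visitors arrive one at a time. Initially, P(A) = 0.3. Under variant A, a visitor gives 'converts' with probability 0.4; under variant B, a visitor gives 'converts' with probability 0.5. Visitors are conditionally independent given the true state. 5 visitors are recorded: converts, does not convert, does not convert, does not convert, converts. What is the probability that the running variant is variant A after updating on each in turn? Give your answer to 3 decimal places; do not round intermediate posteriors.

Apply Bayes' rule sequentially, carrying P(A) forward.
After 'converts': P(A) = 0.4·0.3000 / (0.4·0.3000 + 0.5·0.7000) ≈ 0.2553
After 'does not convert': P(A) = 0.6·0.2553 / (0.6·0.2553 + 0.5·0.7447) ≈ 0.2915
After 'does not convert': P(A) = 0.6·0.2915 / (0.6·0.2915 + 0.5·0.7085) ≈ 0.3305
After 'does not convert': P(A) = 0.6·0.3305 / (0.6·0.3305 + 0.5·0.6695) ≈ 0.3720
After 'converts': P(A) = 0.4·0.3720 / (0.4·0.3720 + 0.5·0.6280) ≈ 0.3216

0.322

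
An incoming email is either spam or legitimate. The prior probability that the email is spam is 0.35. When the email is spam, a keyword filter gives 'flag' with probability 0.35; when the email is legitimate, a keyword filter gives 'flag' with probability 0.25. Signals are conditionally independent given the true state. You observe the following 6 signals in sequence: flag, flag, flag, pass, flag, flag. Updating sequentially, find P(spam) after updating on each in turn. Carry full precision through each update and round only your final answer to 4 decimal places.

0.7151

After 'flag': P(spam) = 0.35·0.3500 / (0.35·0.3500 + 0.25·0.6500) ≈ 0.4298
After 'flag': P(spam) = 0.35·0.4298 / (0.35·0.4298 + 0.25·0.5702) ≈ 0.5135
After 'flag': P(spam) = 0.35·0.5135 / (0.35·0.5135 + 0.25·0.4865) ≈ 0.5964
After 'pass': P(spam) = 0.65·0.5964 / (0.65·0.5964 + 0.75·0.4036) ≈ 0.5615
After 'flag': P(spam) = 0.35·0.5615 / (0.35·0.5615 + 0.25·0.4385) ≈ 0.6419
After 'flag': P(spam) = 0.35·0.6419 / (0.35·0.6419 + 0.25·0.3581) ≈ 0.7151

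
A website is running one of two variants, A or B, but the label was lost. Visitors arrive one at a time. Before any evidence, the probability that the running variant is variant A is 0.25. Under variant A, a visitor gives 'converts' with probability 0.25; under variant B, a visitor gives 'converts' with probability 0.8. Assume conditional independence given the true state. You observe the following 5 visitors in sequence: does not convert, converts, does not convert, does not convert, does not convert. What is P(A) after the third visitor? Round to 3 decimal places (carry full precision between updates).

After 'does not convert': P(A) = 0.75·0.2500 / (0.75·0.2500 + 0.2·0.7500) ≈ 0.5556
After 'converts': P(A) = 0.25·0.5556 / (0.25·0.5556 + 0.8·0.4444) ≈ 0.2809
After 'does not convert': P(A) = 0.75·0.2809 / (0.75·0.2809 + 0.2·0.7191) ≈ 0.5943

0.594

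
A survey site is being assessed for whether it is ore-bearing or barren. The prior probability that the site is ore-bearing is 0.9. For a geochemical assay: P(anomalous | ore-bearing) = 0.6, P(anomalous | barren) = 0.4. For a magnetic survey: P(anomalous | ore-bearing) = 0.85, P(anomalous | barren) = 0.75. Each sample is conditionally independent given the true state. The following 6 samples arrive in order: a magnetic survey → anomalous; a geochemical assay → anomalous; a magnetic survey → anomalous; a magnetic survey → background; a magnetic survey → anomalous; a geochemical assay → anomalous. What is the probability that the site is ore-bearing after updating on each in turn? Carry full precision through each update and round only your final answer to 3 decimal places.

0.946

Apply Bayes' rule sequentially, carrying P(ore) forward.
After a magnetic survey='anomalous': P(ore) = 0.85·0.9000 / (0.85·0.9000 + 0.75·0.1000) ≈ 0.9107
After a geochemical assay='anomalous': P(ore) = 0.6·0.9107 / (0.6·0.9107 + 0.4·0.0893) ≈ 0.9387
After a magnetic survey='anomalous': P(ore) = 0.85·0.9387 / (0.85·0.9387 + 0.75·0.0613) ≈ 0.9455
After a magnetic survey='background': P(ore) = 0.15·0.9455 / (0.15·0.9455 + 0.25·0.0545) ≈ 0.9123
After a magnetic survey='anomalous': P(ore) = 0.85·0.9123 / (0.85·0.9123 + 0.75·0.0877) ≈ 0.9218
After a geochemical assay='anomalous': P(ore) = 0.6·0.9218 / (0.6·0.9218 + 0.4·0.0782) ≈ 0.9465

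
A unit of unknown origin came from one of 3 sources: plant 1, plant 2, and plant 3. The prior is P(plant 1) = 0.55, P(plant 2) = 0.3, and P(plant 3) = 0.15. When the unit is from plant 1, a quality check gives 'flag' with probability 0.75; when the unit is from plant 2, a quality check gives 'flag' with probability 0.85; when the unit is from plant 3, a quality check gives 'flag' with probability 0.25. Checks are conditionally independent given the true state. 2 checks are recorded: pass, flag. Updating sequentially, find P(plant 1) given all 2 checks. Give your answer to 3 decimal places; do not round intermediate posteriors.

Each posterior becomes the prior for the next update.
After 'pass': normaliser = 0.25·0.5500 + 0.15·0.3000 + 0.75·0.1500; P(plant 1) ≈ 0.4661, P(plant 2) ≈ 0.1525, P(plant 3) ≈ 0.3814
After 'flag': normaliser = 0.75·0.4661 + 0.85·0.1525 + 0.25·0.3814; P(plant 1) ≈ 0.6084, P(plant 2) ≈ 0.2257, P(plant 3) ≈ 0.1659

0.608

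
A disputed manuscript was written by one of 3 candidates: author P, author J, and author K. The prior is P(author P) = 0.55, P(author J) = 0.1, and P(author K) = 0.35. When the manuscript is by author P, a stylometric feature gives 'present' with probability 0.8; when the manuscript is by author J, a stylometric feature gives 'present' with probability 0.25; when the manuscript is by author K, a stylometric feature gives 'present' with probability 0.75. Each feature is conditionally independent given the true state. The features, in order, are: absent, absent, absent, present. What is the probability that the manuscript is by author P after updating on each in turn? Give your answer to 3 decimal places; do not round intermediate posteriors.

Each posterior becomes the prior for the next update.
After 'absent': normaliser = 0.2·0.5500 + 0.75·0.1000 + 0.25·0.3500; P(author P) ≈ 0.4037, P(author J) ≈ 0.2752, P(author K) ≈ 0.3211
After 'absent': normaliser = 0.2·0.4037 + 0.75·0.2752 + 0.25·0.3211; P(author P) ≈ 0.2197, P(author J) ≈ 0.5618, P(author K) ≈ 0.2185
After 'absent': normaliser = 0.2·0.2197 + 0.75·0.5618 + 0.25·0.2185; P(author P) ≈ 0.0845, P(author J) ≈ 0.8104, P(author K) ≈ 0.1051
After 'present': normaliser = 0.8·0.0845 + 0.25·0.8104 + 0.75·0.1051; P(author P) ≈ 0.1937, P(author J) ≈ 0.5805, P(author K) ≈ 0.2258

0.194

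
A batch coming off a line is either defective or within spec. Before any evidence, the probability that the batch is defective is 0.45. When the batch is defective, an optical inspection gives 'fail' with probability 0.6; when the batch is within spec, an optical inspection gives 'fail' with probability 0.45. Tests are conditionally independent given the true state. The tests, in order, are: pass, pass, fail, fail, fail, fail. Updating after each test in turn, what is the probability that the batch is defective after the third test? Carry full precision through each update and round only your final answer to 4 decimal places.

0.3659

After 'pass': P(defective) = 0.4·0.4500 / (0.4·0.4500 + 0.55·0.5500) ≈ 0.3731
After 'pass': P(defective) = 0.4·0.3731 / (0.4·0.3731 + 0.55·0.6269) ≈ 0.3020
After 'fail': P(defective) = 0.6·0.3020 / (0.6·0.3020 + 0.45·0.6980) ≈ 0.3659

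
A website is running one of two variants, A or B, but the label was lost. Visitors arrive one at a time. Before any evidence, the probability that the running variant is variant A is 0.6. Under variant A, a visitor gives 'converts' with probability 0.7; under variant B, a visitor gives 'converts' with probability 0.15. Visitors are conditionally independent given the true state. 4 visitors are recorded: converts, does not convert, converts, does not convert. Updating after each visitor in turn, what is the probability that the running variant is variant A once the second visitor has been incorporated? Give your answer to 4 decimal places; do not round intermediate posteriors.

0.7119

After 'converts': P(A) = 0.7·0.6000 / (0.7·0.6000 + 0.15·0.4000) ≈ 0.8750
After 'does not convert': P(A) = 0.3·0.8750 / (0.3·0.8750 + 0.85·0.1250) ≈ 0.7119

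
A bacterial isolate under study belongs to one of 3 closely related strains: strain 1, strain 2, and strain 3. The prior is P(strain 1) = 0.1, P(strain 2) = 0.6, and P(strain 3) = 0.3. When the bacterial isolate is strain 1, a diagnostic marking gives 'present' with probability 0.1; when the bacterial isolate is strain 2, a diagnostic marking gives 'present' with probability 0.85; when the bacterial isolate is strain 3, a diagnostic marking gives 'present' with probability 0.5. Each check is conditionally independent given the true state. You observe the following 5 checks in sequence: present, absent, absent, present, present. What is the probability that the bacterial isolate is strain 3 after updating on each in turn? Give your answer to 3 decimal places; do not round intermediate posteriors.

After 'present': normaliser = 0.1·0.1000 + 0.85·0.6000 + 0.5·0.3000; P(strain 1) ≈ 0.0149, P(strain 2) ≈ 0.7612, P(strain 3) ≈ 0.2239
After 'absent': normaliser = 0.9·0.0149 + 0.15·0.7612 + 0.5·0.2239; P(strain 1) ≈ 0.0561, P(strain 2) ≈ 0.4766, P(strain 3) ≈ 0.4673
After 'absent': normaliser = 0.9·0.0561 + 0.15·0.4766 + 0.5·0.4673; P(strain 1) ≈ 0.1419, P(strain 2) ≈ 0.2011, P(strain 3) ≈ 0.6570
After 'present': normaliser = 0.1·0.1419 + 0.85·0.2011 + 0.5·0.6570; P(strain 1) ≈ 0.0276, P(strain 2) ≈ 0.3327, P(strain 3) ≈ 0.6396
After 'present': normaliser = 0.1·0.0276 + 0.85·0.3327 + 0.5·0.6396; P(strain 1) ≈ 0.0046, P(strain 2) ≈ 0.4672, P(strain 3) ≈ 0.5283

0.528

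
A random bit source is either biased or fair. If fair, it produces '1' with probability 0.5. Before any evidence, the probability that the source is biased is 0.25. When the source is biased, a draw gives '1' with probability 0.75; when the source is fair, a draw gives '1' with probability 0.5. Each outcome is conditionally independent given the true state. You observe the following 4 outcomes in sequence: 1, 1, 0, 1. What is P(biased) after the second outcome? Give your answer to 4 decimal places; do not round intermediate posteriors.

Each posterior becomes the prior for the next update.
After '1': P(biased) = 0.75·0.2500 / (0.75·0.2500 + 0.5·0.7500) ≈ 0.3333
After '1': P(biased) = 0.75·0.3333 / (0.75·0.3333 + 0.5·0.6667) ≈ 0.4286

0.4286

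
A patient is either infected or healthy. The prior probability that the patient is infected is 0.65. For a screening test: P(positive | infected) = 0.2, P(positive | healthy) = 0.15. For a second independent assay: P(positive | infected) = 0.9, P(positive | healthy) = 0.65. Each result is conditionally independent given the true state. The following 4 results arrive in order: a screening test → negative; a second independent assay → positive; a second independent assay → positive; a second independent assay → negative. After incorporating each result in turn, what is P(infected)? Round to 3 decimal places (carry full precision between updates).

0.489

After a screening test='negative': P(infected) = 0.8·0.6500 / (0.8·0.6500 + 0.85·0.3500) ≈ 0.6361
After a second independent assay='positive': P(infected) = 0.9·0.6361 / (0.9·0.6361 + 0.65·0.3639) ≈ 0.7076
After a second independent assay='positive': P(infected) = 0.9·0.7076 / (0.9·0.7076 + 0.65·0.2924) ≈ 0.7702
After a second independent assay='negative': P(infected) = 0.1·0.7702 / (0.1·0.7702 + 0.35·0.2298) ≈ 0.4891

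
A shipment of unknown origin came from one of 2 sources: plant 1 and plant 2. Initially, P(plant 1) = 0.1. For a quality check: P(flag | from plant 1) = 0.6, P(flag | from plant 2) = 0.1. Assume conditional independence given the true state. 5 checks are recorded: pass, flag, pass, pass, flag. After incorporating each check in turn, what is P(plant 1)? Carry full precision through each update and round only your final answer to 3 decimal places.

Apply Bayes' rule sequentially, carrying P(plant 1) forward.
After 'pass': P(plant 1) = 0.4·0.1000 / (0.4·0.1000 + 0.9·0.9000) ≈ 0.0471
After 'flag': P(plant 1) = 0.6·0.0471 / (0.6·0.0471 + 0.1·0.9529) ≈ 0.2286
After 'pass': P(plant 1) = 0.4·0.2286 / (0.4·0.2286 + 0.9·0.7714) ≈ 0.1164
After 'pass': P(plant 1) = 0.4·0.1164 / (0.4·0.1164 + 0.9·0.8836) ≈ 0.0553
After 'flag': P(plant 1) = 0.6·0.0553 / (0.6·0.0553 + 0.1·0.9447) ≈ 0.2599

0.260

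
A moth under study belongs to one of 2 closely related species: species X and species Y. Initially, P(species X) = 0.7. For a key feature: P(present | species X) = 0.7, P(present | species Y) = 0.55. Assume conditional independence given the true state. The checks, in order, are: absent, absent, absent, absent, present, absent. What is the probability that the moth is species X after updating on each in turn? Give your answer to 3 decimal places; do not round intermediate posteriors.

Each posterior becomes the prior for the next update.
After 'absent': P(species X) = 0.3·0.7000 / (0.3·0.7000 + 0.45·0.3000) ≈ 0.6087
After 'absent': P(species X) = 0.3·0.6087 / (0.3·0.6087 + 0.45·0.3913) ≈ 0.5091
After 'absent': P(species X) = 0.3·0.5091 / (0.3·0.5091 + 0.45·0.4909) ≈ 0.4088
After 'absent': P(species X) = 0.3·0.4088 / (0.3·0.4088 + 0.45·0.5912) ≈ 0.3155
After 'present': P(species X) = 0.7·0.3155 / (0.7·0.3155 + 0.55·0.6845) ≈ 0.3697
After 'absent': P(species X) = 0.3·0.3697 / (0.3·0.3697 + 0.45·0.6303) ≈ 0.2811

0.281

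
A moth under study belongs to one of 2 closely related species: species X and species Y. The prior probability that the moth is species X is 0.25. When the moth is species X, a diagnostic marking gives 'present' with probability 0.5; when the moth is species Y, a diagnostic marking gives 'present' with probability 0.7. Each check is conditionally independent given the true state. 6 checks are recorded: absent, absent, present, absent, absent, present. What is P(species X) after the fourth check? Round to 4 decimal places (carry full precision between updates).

0.5243

After 'absent': P(species X) = 0.5·0.2500 / (0.5·0.2500 + 0.3·0.7500) ≈ 0.3571
After 'absent': P(species X) = 0.5·0.3571 / (0.5·0.3571 + 0.3·0.6429) ≈ 0.4808
After 'present': P(species X) = 0.5·0.4808 / (0.5·0.4808 + 0.7·0.5192) ≈ 0.3981
After 'absent': P(species X) = 0.5·0.3981 / (0.5·0.3981 + 0.3·0.6019) ≈ 0.5243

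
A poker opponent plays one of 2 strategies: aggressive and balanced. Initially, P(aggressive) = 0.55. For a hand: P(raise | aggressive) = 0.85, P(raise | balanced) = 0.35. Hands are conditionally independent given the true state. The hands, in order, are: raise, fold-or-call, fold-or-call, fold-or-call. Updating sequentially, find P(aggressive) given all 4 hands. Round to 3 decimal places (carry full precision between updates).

After 'raise': P(aggressive) = 0.85·0.5500 / (0.85·0.5500 + 0.35·0.4500) ≈ 0.7480
After 'fold-or-call': P(aggressive) = 0.15·0.7480 / (0.15·0.7480 + 0.65·0.2520) ≈ 0.4065
After 'fold-or-call': P(aggressive) = 0.15·0.4065 / (0.15·0.4065 + 0.65·0.5935) ≈ 0.1365
After 'fold-or-call': P(aggressive) = 0.15·0.1365 / (0.15·0.1365 + 0.65·0.8635) ≈ 0.0352

0.035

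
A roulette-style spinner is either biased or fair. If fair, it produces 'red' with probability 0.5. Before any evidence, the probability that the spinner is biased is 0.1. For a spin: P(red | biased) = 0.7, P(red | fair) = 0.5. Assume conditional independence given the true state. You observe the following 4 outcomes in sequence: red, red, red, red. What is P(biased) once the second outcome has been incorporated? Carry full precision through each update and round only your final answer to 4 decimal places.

After 'red': P(biased) = 0.7·0.1000 / (0.7·0.1000 + 0.5·0.9000) ≈ 0.1346
After 'red': P(biased) = 0.7·0.1346 / (0.7·0.1346 + 0.5·0.8654) ≈ 0.1788

0.1788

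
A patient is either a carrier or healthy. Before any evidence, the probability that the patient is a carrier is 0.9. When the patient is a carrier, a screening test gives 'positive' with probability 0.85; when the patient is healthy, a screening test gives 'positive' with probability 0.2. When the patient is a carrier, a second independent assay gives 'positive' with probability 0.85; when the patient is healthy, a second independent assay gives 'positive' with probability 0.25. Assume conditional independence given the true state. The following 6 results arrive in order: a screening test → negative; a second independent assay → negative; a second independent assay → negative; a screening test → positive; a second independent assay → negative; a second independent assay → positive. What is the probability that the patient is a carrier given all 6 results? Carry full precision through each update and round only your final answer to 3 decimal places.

After a screening test='negative': P(carrier) = 0.15·0.9000 / (0.15·0.9000 + 0.8·0.1000) ≈ 0.6279
After a second independent assay='negative': P(carrier) = 0.15·0.6279 / (0.15·0.6279 + 0.75·0.3721) ≈ 0.2523
After a second independent assay='negative': P(carrier) = 0.15·0.2523 / (0.15·0.2523 + 0.75·0.7477) ≈ 0.0632
After a screening test='positive': P(carrier) = 0.85·0.0632 / (0.85·0.0632 + 0.2·0.9368) ≈ 0.2229
After a second independent assay='negative': P(carrier) = 0.15·0.2229 / (0.15·0.2229 + 0.75·0.7771) ≈ 0.0543
After a second independent assay='positive': P(carrier) = 0.85·0.0543 / (0.85·0.0543 + 0.25·0.9457) ≈ 0.1632

0.163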